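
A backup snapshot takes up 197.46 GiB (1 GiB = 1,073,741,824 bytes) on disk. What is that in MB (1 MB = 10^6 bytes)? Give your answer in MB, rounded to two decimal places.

212,021.06 MB

197.46 GiB = 197.46 × 2^30 bytes = 212,021,060,567.04 bytes
1 MB = 1,000,000 bytes
212,021,060,567.04 / 1,000,000 = 212,021.06 MB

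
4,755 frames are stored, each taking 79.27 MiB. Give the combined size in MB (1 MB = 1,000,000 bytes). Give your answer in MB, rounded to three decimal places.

Total = 4,755 × 79.27 MiB = 376928.85 MiB
= 376928.85 × 1,048,576 bytes = 395,238,545,817.6 bytes
1 MB = 1,000,000 bytes
395,238,545,817.6 / 1,000,000 = 395,238.546 MB

395,238.546 MB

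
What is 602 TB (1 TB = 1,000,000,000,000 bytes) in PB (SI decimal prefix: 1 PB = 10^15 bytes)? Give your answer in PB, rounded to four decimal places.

0.6020 PB

602 TB × 1,000,000,000,000 bytes/TB = 602,000,000,000,000 bytes
1 PB = 10^15 bytes = 1,000,000,000,000,000 bytes
602,000,000,000,000 / 1,000,000,000,000,000 = 0.6020 PB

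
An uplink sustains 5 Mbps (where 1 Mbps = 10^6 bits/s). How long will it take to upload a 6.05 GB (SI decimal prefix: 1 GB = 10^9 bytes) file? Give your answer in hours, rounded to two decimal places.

2.69 hours

6.05 GB = 6,050,000,000 bytes = 48,400,000,000 bits
5 Mbps = 5,000,000 bits/s
time = 48,400,000,000 / 5,000,000 = 9,680.0000 s
9,680.0000 s / 3600 = 2.69 hours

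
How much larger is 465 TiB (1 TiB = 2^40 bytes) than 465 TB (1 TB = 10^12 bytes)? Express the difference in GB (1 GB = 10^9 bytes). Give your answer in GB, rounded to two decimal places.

46,272.91 GB

465 TiB = 465 × 1,099,511,627,776 = 511,272,906,915,840 bytes
465 TB = 465 × 1,000,000,000,000 = 465,000,000,000,000 bytes
difference = 46,272,906,915,840 bytes
46,272,906,915,840 / 1,000,000,000 = 46,272.91 GB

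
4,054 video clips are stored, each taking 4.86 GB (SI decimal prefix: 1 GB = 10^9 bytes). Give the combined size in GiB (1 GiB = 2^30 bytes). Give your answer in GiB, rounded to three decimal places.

Total = 4,054 × 4.86 GB = 19702.44 GB
= 19702.44 × 1,000,000,000 bytes = 19,702,440,000,000 bytes
1 GiB = 1,073,741,824 bytes
19,702,440,000,000 / 1,073,741,824 = 18,349.327 GiB

18,349.327 GiB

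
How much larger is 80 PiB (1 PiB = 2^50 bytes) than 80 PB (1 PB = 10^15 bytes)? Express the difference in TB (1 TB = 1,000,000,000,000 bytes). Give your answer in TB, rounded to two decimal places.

10,071.99 TB

80 PiB = 80 × 1,125,899,906,842,624 = 90,071,992,547,409,920 bytes
80 PB = 80 × 1,000,000,000,000,000 = 80,000,000,000,000,000 bytes
difference = 10,071,992,547,409,920 bytes
10,071,992,547,409,920 / 1,000,000,000,000 = 10,071.99 TB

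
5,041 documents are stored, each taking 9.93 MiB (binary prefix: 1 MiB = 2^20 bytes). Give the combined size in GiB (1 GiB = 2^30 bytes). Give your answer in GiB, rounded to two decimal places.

48.88 GiB

Total = 5,041 × 9.93 MiB = 50057.13 MiB
= 50057.13 × 1,048,576 bytes = 52,488,705,146.88 bytes
1 GiB = 1,073,741,824 bytes
52,488,705,146.88 / 1,073,741,824 = 48.88 GiB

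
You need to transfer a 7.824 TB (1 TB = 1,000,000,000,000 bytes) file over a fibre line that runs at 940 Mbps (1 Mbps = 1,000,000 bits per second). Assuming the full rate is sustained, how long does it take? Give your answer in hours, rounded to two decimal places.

18.50 hours

7.824 TB = 7,824,000,000,000 bytes = 62,592,000,000,000 bits
940 Mbps = 940,000,000 bits/s
time = 62,592,000,000,000 / 940,000,000 = 66,587.2340 s
66,587.2340 s / 3600 = 18.50 hours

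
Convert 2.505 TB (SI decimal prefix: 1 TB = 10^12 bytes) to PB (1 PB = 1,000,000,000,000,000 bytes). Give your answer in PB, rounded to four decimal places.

2.505 TB = 2.505 × 10^12 bytes = 2,505,000,000,000 bytes
1 PB = 10^15 bytes = 1,000,000,000,000,000 bytes
2,505,000,000,000 / 1,000,000,000,000,000 = 0.0025 PB

0.0025 PB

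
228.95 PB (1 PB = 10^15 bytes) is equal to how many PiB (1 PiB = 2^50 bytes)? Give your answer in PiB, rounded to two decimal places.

203.35 PiB

228.95 PB × 1,000,000,000,000,000 bytes/PB = 228,950,000,000,000,000 bytes
1 PiB = 1,125,899,906,842,624 bytes
228,950,000,000,000,000 / 1,125,899,906,842,624 = 203.35 PiB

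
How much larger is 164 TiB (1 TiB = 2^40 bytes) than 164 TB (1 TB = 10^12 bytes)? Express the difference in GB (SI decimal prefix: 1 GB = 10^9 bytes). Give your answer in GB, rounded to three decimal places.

16,319.907 GB

164 TiB = 164 × 1,099,511,627,776 = 180,319,906,955,264 bytes
164 TB = 164 × 1,000,000,000,000 = 164,000,000,000,000 bytes
difference = 16,319,906,955,264 bytes
16,319,906,955,264 / 1,000,000,000 = 16,319.907 GB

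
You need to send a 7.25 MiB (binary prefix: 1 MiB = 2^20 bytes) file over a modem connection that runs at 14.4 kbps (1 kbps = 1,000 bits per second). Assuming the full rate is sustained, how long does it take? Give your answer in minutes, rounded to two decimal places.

7.25 MiB = 7,602,176 bytes = 60,817,408 bits
14.4 kbps = 14,400 bits/s
time = 60,817,408 / 14,400 = 4,223.431 s
4,223.431 s / 60 = 70.39 minutes

70.39 minutes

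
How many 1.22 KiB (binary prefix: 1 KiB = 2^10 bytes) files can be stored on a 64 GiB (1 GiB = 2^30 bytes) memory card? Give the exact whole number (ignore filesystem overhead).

55,007,265

Capacity: 64 GiB = 68,719,476,736 bytes
Per item: 1.22 KiB = 1,249.28 bytes
⌊68,719,476,736 / 1,249.28⌋ = 55,007,265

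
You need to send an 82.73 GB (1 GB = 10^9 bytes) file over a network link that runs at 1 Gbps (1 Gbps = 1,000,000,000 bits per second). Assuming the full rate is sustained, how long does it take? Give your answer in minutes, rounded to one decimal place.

11.0 minutes

82.73 GB = 82,730,000,000 bytes = 661,840,000,000 bits
1 Gbps = 1,000,000,000 bits/s
time = 661,840,000,000 / 1,000,000,000 = 661.84 s
661.84 s / 60 = 11.0 minutes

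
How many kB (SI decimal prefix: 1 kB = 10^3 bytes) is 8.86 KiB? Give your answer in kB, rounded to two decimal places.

9.07 kB

8.86 KiB = 8.86 × 2^10 bytes = 9,072.64 bytes
1 kB = 1,000 bytes
9,072.64 / 1,000 = 9.07 kB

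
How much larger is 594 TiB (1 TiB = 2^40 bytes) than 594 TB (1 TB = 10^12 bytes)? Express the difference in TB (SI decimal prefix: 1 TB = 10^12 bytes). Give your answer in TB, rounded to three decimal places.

594 TiB = 594 × 1,099,511,627,776 = 653,109,906,898,944 bytes
594 TB = 594 × 1,000,000,000,000 = 594,000,000,000,000 bytes
difference = 59,109,906,898,944 bytes
59,109,906,898,944 / 1,000,000,000,000 = 59.110 TB

59.110 TB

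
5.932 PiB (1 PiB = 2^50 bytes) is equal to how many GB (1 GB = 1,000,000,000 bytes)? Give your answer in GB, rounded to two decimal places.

6,678,838.25 GB

5.932 PiB × 1,125,899,906,842,624 bytes/PiB = 6,678,838,247,390,445.568 bytes
1 GB = 10^9 bytes = 1,000,000,000 bytes
6,678,838,247,390,445.568 / 1,000,000,000 = 6,678,838.25 GB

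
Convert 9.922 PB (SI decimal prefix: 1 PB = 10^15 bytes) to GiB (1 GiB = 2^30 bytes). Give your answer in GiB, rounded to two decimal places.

9.922 PB = 9.922 × 10^15 bytes = 9,922,000,000,000,000 bytes
1 GiB = 1,073,741,824 bytes
9,922,000,000,000,000 / 1,073,741,824 = 9,240,582.59 GiB

9,240,582.59 GiB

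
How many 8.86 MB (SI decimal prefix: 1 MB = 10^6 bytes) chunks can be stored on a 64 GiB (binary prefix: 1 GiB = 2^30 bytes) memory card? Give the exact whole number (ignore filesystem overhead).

7,756

Capacity: 64 GiB = 68,719,476,736 bytes
Per item: 8.86 MB = 8,860,000 bytes
⌊68,719,476,736 / 8,860,000⌋ = 7,756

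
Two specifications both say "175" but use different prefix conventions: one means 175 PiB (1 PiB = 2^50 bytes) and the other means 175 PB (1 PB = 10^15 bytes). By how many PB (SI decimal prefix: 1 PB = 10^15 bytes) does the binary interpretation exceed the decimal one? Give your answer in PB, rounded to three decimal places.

175 PiB = 175 × 1,125,899,906,842,624 = 197,032,483,697,459,200 bytes
175 PB = 175 × 1,000,000,000,000,000 = 175,000,000,000,000,000 bytes
difference = 22,032,483,697,459,200 bytes
22,032,483,697,459,200 / 1,000,000,000,000,000 = 22.032 PB

22.032 PB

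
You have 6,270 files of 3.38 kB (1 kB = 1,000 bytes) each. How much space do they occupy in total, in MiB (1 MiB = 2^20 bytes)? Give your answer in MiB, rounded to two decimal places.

Total = 6,270 × 3.38 kB = 21192.6 kB
= 21192.6 × 1,000 bytes = 21,192,600 bytes
1 MiB = 1,048,576 bytes
21,192,600 / 1,048,576 = 20.21 MiB

20.21 MiB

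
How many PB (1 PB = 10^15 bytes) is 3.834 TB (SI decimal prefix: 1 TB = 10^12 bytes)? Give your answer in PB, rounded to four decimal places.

3.834 TB = 3.834 × 10^12 bytes = 3,834,000,000,000 bytes
1 PB = 10^15 bytes = 1,000,000,000,000,000 bytes
3,834,000,000,000 / 1,000,000,000,000,000 = 0.0038 PB

0.0038 PB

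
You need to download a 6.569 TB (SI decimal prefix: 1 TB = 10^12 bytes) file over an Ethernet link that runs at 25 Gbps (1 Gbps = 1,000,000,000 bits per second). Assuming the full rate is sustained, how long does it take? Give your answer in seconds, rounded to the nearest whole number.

6.569 TB = 6,569,000,000,000 bytes = 52,552,000,000,000 bits
25 Gbps = 25,000,000,000 bits/s
time = 52,552,000,000,000 / 25,000,000,000 = 2,102 s

2,102 seconds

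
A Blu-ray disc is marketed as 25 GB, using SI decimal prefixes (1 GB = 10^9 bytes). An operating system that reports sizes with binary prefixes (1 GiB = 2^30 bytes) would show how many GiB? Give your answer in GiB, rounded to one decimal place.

25 GB × 1,000,000,000 bytes/GB = 25,000,000,000 bytes
1 GiB = 1,073,741,824 bytes
25,000,000,000 / 1,073,741,824 = 23.3 GiB

23.3 GiB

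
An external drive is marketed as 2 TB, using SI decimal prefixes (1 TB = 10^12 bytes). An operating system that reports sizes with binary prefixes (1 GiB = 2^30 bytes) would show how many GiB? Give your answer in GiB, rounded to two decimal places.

2 TB × 1,000,000,000,000 bytes/TB = 2,000,000,000,000 bytes
1 GiB = 2^30 bytes = 1,073,741,824 bytes
2,000,000,000,000 / 1,073,741,824 = 1,862.65 GiB

1,862.65 GiB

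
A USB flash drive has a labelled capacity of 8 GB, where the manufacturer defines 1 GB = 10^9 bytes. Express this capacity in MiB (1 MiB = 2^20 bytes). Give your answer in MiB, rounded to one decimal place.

7,629.4 MiB

8 GB = 8 × 10^9 bytes = 8,000,000,000 bytes
1 MiB = 2^20 bytes = 1,048,576 bytes
8,000,000,000 / 1,048,576 = 7,629.4 MiB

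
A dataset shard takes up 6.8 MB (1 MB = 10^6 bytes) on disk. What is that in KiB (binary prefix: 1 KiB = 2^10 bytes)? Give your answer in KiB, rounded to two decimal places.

6,640.63 KiB

6.8 MB = 6.8 × 10^6 bytes = 6,800,000 bytes
1 KiB = 1,024 bytes
6,800,000 / 1,024 = 6,640.63 KiB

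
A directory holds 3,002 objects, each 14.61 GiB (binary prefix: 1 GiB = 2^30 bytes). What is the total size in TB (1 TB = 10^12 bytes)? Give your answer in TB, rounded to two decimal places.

Total = 3,002 × 14.61 GiB = 43859.22 GiB
= 43859.22 × 1,073,741,824 bytes = 47,093,478,882,017.28 bytes
1 TB = 1,000,000,000,000 bytes
47,093,478,882,017.28 / 1,000,000,000,000 = 47.09 TB

47.09 TB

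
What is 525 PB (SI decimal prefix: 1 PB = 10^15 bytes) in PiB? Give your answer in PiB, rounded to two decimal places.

525 PB = 525 × 10^15 bytes = 525,000,000,000,000,000 bytes
1 PiB = 2^50 bytes = 1,125,899,906,842,624 bytes
525,000,000,000,000,000 / 1,125,899,906,842,624 = 466.29 PiB

466.29 PiB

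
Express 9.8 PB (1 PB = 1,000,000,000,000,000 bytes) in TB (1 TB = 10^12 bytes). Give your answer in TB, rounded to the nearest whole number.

9,800 TB

9.8 PB = 9.8 × 10^15 bytes = 9,800,000,000,000,000 bytes
1 TB = 1,000,000,000,000 bytes
9,800,000,000,000,000 / 1,000,000,000,000 = 9,800 TB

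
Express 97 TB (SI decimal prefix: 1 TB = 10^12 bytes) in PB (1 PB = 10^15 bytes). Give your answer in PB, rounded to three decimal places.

0.097 PB

97 TB × 1,000,000,000,000 bytes/TB = 97,000,000,000,000 bytes
1 PB = 10^15 bytes = 1,000,000,000,000,000 bytes
97,000,000,000,000 / 1,000,000,000,000,000 = 0.097 PB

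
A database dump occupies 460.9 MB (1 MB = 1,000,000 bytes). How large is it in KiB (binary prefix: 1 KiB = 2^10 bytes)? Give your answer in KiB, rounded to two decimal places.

450,097.66 KiB

460.9 MB = 460.9 × 10^6 bytes = 460,900,000 bytes
1 KiB = 1,024 bytes
460,900,000 / 1,024 = 450,097.66 KiB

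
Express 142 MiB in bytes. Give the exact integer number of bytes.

142 × 1,048,576 = 148,897,792 bytes  (1 MiB = 2^20 bytes)

148,897,792 bytes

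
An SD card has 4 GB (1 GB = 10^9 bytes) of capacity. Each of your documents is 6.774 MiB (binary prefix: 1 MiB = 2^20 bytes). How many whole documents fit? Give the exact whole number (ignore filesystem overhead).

Capacity: 4 GB = 4,000,000,000 bytes
Per item: 6.774 MiB = 7,103,053.824 bytes
⌊4,000,000,000 / 7,103,053.824⌋ = 563

563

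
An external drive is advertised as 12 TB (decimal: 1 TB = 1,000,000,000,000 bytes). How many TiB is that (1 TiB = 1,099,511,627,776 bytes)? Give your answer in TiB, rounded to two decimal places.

12 TB = 12 × 10^12 bytes = 12,000,000,000,000 bytes
1 TiB = 2^40 bytes = 1,099,511,627,776 bytes
12,000,000,000,000 / 1,099,511,627,776 = 10.91 TiB

10.91 TiB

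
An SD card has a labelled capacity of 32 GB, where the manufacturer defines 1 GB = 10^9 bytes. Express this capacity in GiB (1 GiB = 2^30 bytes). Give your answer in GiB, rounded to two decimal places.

29.80 GiB

32 GB = 32 × 10^9 bytes = 32,000,000,000 bytes
1 GiB = 1,073,741,824 bytes
32,000,000,000 / 1,073,741,824 = 29.80 GiB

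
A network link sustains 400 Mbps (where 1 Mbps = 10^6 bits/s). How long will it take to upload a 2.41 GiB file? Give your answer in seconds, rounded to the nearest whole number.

52 seconds

2.41 GiB = 2,587,717,795.84 bytes = 20,701,742,366.72 bits
400 Mbps = 400,000,000 bits/s
time = 20,701,742,366.72 / 400,000,000 = 52 s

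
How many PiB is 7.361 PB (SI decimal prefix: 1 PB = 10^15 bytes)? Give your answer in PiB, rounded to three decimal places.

7.361 PB × 1,000,000,000,000,000 bytes/PB = 7,361,000,000,000,000 bytes
1 PiB = 1,125,899,906,842,624 bytes
7,361,000,000,000,000 / 1,125,899,906,842,624 = 6.538 PiB

6.538 PiB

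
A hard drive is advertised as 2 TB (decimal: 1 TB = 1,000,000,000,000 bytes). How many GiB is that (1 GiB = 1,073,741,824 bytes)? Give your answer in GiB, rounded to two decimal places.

2 TB × 1,000,000,000,000 bytes/TB = 2,000,000,000,000 bytes
1 GiB = 2^30 bytes = 1,073,741,824 bytes
2,000,000,000,000 / 1,073,741,824 = 1,862.65 GiB

1,862.65 GiB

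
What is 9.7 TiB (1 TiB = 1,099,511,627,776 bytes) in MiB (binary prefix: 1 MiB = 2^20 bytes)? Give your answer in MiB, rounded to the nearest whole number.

10,171,187 MiB

9.7 TiB = 9.7 × 2^40 bytes = 10,665,262,789,427.2 bytes
1 MiB = 1,048,576 bytes
10,665,262,789,427.2 / 1,048,576 = 10,171,187 MiB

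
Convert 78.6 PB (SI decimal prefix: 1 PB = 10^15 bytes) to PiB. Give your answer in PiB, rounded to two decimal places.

69.81 PiB

78.6 PB = 78.6 × 10^15 bytes = 78,600,000,000,000,000 bytes
1 PiB = 2^50 bytes = 1,125,899,906,842,624 bytes
78,600,000,000,000,000 / 1,125,899,906,842,624 = 69.81 PiB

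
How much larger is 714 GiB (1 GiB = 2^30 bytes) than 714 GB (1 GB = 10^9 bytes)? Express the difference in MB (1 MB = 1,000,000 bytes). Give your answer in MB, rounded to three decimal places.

714 GiB = 714 × 1,073,741,824 = 766,651,662,336 bytes
714 GB = 714 × 1,000,000,000 = 714,000,000,000 bytes
difference = 52,651,662,336 bytes
52,651,662,336 / 1,000,000 = 52,651.662 MB

52,651.662 MB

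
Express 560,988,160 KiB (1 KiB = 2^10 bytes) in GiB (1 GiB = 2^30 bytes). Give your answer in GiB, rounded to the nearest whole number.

560,988,160 KiB = 560,988,160 × 2^10 bytes = 574,451,875,840 bytes
1 GiB = 2^30 bytes = 1,073,741,824 bytes
574,451,875,840 / 1,073,741,824 = 535 GiB

535 GiB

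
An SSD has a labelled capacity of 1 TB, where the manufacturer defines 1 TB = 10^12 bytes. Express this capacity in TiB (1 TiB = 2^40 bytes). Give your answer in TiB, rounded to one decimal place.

1 TB × 1,000,000,000,000 bytes/TB = 1,000,000,000,000 bytes
1 TiB = 2^40 bytes = 1,099,511,627,776 bytes
1,000,000,000,000 / 1,099,511,627,776 = 0.9 TiB

0.9 TiB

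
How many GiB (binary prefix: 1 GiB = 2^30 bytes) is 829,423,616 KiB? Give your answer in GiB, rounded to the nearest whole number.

791 GiB

829,423,616 KiB = 829,423,616 × 2^10 bytes = 849,329,782,784 bytes
1 GiB = 2^30 bytes = 1,073,741,824 bytes
849,329,782,784 / 1,073,741,824 = 791 GiB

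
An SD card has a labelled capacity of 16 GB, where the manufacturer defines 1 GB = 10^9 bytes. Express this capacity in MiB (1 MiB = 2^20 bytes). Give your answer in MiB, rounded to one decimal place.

15,258.8 MiB

16 GB × 1,000,000,000 bytes/GB = 16,000,000,000 bytes
1 MiB = 1,048,576 bytes
16,000,000,000 / 1,048,576 = 15,258.8 MiB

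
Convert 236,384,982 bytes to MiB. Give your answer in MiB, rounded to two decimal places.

225.43 MiB

236,384,982 bytes given.
1 MiB = 1,048,576 bytes
236,384,982 / 1,048,576 = 225.43 MiB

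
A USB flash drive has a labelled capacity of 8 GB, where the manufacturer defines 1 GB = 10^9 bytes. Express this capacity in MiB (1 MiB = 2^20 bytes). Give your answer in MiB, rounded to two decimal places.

7,629.39 MiB

8 GB = 8 × 10^9 bytes = 8,000,000,000 bytes
1 MiB = 2^20 bytes = 1,048,576 bytes
8,000,000,000 / 1,048,576 = 7,629.39 MiB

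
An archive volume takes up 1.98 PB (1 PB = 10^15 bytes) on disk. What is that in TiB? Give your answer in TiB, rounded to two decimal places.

1.98 PB = 1.98 × 10^15 bytes = 1,980,000,000,000,000 bytes
1 TiB = 2^40 bytes = 1,099,511,627,776 bytes
1,980,000,000,000,000 / 1,099,511,627,776 = 1,800.80 TiB

1,800.80 TiB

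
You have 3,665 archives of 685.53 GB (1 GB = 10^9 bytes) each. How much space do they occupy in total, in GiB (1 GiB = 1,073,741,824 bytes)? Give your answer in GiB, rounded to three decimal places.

Total = 3,665 × 685.53 GB = 2512467.45 GB
= 2512467.45 × 1,000,000,000 bytes = 2,512,467,450,000,000 bytes
1 GiB = 1,073,741,824 bytes
2,512,467,450,000,000 / 1,073,741,824 = 2,339,917.654 GiB

2,339,917.654 GiB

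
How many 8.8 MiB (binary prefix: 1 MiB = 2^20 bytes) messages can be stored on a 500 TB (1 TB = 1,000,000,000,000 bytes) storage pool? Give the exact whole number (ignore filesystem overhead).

Capacity: 500 TB = 500,000,000,000,000 bytes
Per item: 8.8 MiB = 9,227,468.8 bytes
⌊500,000,000,000,000 / 9,227,468.8⌋ = 54,186,040

54,186,040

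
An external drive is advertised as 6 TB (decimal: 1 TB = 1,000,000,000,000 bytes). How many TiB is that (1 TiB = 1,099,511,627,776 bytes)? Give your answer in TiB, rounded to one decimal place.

5.5 TiB

6 TB = 6 × 10^12 bytes = 6,000,000,000,000 bytes
1 TiB = 2^40 bytes = 1,099,511,627,776 bytes
6,000,000,000,000 / 1,099,511,627,776 = 5.5 TiB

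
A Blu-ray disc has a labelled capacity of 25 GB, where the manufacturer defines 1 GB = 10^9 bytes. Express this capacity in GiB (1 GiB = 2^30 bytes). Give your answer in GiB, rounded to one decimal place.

25 GB × 1,000,000,000 bytes/GB = 25,000,000,000 bytes
1 GiB = 2^30 bytes = 1,073,741,824 bytes
25,000,000,000 / 1,073,741,824 = 23.3 GiB

23.3 GiB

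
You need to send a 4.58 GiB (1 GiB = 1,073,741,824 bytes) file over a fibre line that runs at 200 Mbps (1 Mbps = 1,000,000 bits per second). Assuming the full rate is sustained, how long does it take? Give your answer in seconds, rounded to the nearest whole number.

197 seconds

4.58 GiB = 4,917,737,553.92 bytes = 39,341,900,431.36 bits
200 Mbps = 200,000,000 bits/s
time = 39,341,900,431.36 / 200,000,000 = 197 s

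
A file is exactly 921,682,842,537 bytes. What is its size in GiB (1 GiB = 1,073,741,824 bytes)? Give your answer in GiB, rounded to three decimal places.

858.384 GiB

921,682,842,537 bytes given.
1 GiB = 1,073,741,824 bytes
921,682,842,537 / 1,073,741,824 = 858.384 GiB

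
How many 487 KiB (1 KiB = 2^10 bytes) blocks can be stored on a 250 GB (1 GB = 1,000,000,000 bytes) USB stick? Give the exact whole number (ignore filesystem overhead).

501,315

Capacity: 250 GB = 250,000,000,000 bytes
Per item: 487 KiB = 498,688 bytes
⌊250,000,000,000 / 498,688⌋ = 501,315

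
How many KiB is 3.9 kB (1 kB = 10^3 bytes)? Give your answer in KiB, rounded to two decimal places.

3.9 kB = 3.9 × 10^3 bytes = 3,900 bytes
1 KiB = 2^10 bytes = 1,024 bytes
3,900 / 1,024 = 3.81 KiB

3.81 KiB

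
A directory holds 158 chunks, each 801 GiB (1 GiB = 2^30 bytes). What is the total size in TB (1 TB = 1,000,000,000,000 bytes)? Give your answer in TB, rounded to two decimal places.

135.89 TB

Total = 158 × 801 GiB = 126,558 GiB
= 126,558 × 1,073,741,824 bytes = 135,890,617,761,792 bytes
1 TB = 1,000,000,000,000 bytes
135,890,617,761,792 / 1,000,000,000,000 = 135.89 TB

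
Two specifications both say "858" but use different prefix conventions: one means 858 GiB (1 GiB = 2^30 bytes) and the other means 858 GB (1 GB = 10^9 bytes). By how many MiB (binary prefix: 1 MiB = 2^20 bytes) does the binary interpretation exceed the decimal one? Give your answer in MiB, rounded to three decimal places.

858 GiB = 858 × 1,073,741,824 = 921,270,484,992 bytes
858 GB = 858 × 1,000,000,000 = 858,000,000,000 bytes
difference = 63,270,484,992 bytes
63,270,484,992 / 1,048,576 = 60,339.437 MiB

60,339.437 MiB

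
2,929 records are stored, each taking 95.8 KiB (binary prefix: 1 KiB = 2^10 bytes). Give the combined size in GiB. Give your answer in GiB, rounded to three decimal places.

0.268 GiB

Total = 2,929 × 95.8 KiB = 280598.2 KiB
= 280598.2 × 1,024 bytes = 287,332,556.8 bytes
1 GiB = 1,073,741,824 bytes
287,332,556.8 / 1,073,741,824 = 0.268 GiB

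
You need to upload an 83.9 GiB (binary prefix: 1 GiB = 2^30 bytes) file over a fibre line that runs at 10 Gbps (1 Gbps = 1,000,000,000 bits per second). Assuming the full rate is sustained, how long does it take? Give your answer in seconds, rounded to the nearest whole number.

72 seconds

83.9 GiB = 90,086,939,033.6 bytes = 720,695,512,268.8 bits
10 Gbps = 10,000,000,000 bits/s
time = 720,695,512,268.8 / 10,000,000,000 = 72 s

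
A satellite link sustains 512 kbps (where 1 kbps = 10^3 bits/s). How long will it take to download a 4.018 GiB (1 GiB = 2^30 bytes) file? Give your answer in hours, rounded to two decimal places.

18.73 hours

4.018 GiB = 4,314,294,648.832 bytes = 34,514,357,190.656 bits
512 kbps = 512,000 bits/s
time = 34,514,357,190.656 / 512,000 = 67,410.8539 s
67,410.8539 s / 3600 = 18.73 hours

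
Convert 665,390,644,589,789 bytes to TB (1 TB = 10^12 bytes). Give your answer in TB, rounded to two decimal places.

665.39 TB

665,390,644,589,789 bytes given.
1 TB = 1,000,000,000,000 bytes
665,390,644,589,789 / 1,000,000,000,000 = 665.39 TB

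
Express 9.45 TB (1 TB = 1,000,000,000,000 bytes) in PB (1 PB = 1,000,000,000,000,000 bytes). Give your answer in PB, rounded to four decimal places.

0.0095 PB

9.45 TB × 1,000,000,000,000 bytes/TB = 9,450,000,000,000 bytes
1 PB = 10^15 bytes = 1,000,000,000,000,000 bytes
9,450,000,000,000 / 1,000,000,000,000,000 = 0.0095 PB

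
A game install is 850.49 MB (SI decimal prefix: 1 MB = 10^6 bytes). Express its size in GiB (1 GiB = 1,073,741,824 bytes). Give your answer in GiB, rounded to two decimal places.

0.79 GiB

850.49 MB = 850.49 × 10^6 bytes = 850,490,000 bytes
1 GiB = 1,073,741,824 bytes
850,490,000 / 1,073,741,824 = 0.79 GiB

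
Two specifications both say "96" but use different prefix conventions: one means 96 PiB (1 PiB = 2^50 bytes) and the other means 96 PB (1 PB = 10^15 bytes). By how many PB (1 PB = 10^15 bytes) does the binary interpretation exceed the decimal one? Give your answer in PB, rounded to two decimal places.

12.09 PB

96 PiB = 96 × 1,125,899,906,842,624 = 108,086,391,056,891,904 bytes
96 PB = 96 × 1,000,000,000,000,000 = 96,000,000,000,000,000 bytes
difference = 12,086,391,056,891,904 bytes
12,086,391,056,891,904 / 1,000,000,000,000,000 = 12.09 PB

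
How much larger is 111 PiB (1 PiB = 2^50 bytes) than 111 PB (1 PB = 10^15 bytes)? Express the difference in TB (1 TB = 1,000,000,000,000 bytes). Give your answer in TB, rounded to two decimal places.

111 PiB = 111 × 1,125,899,906,842,624 = 124,974,889,659,531,264 bytes
111 PB = 111 × 1,000,000,000,000,000 = 111,000,000,000,000,000 bytes
difference = 13,974,889,659,531,264 bytes
13,974,889,659,531,264 / 1,000,000,000,000 = 13,974.89 TB

13,974.89 TB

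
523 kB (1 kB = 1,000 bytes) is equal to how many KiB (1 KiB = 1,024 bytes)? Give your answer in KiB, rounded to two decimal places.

510.74 KiB

523 kB × 1,000 bytes/kB = 523,000 bytes
1 KiB = 1,024 bytes
523,000 / 1,024 = 510.74 KiB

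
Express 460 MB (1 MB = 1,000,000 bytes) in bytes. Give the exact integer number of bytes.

460 × 1,000,000 = 460,000,000 bytes

460,000,000 bytes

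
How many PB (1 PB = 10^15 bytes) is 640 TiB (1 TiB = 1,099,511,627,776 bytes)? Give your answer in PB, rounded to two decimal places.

640 TiB × 1,099,511,627,776 bytes/TiB = 703,687,441,776,640 bytes
1 PB = 1,000,000,000,000,000 bytes
703,687,441,776,640 / 1,000,000,000,000,000 = 0.70 PB

0.70 PB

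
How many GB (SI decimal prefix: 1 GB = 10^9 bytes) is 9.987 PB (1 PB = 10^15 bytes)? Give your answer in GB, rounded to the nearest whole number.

9,987,000 GB

9.987 PB = 9.987 × 10^15 bytes = 9,987,000,000,000,000 bytes
1 GB = 10^9 bytes = 1,000,000,000 bytes
9,987,000,000,000,000 / 1,000,000,000 = 9,987,000 GB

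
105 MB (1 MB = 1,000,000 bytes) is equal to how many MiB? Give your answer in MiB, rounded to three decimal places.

100.136 MiB

105 MB × 1,000,000 bytes/MB = 105,000,000 bytes
1 MiB = 2^20 bytes = 1,048,576 bytes
105,000,000 / 1,048,576 = 100.136 MiB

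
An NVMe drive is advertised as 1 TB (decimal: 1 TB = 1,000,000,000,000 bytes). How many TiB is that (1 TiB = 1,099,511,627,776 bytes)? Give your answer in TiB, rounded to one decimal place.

1 TB = 1 × 10^12 bytes = 1,000,000,000,000 bytes
1 TiB = 2^40 bytes = 1,099,511,627,776 bytes
1,000,000,000,000 / 1,099,511,627,776 = 0.9 TiB

0.9 TiB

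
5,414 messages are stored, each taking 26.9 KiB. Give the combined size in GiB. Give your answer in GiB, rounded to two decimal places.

Total = 5,414 × 26.9 KiB = 145636.6 KiB
= 145636.6 × 1,024 bytes = 149,131,878.4 bytes
1 GiB = 1,073,741,824 bytes
149,131,878.4 / 1,073,741,824 = 0.14 GiB

0.14 GiB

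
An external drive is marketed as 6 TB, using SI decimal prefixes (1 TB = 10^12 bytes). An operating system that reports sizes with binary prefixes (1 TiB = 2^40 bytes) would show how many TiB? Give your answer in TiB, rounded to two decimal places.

5.46 TiB

6 TB × 1,000,000,000,000 bytes/TB = 6,000,000,000,000 bytes
1 TiB = 2^40 bytes = 1,099,511,627,776 bytes
6,000,000,000,000 / 1,099,511,627,776 = 5.46 TiB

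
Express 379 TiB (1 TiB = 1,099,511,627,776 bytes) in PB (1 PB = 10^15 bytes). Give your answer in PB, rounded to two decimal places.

0.42 PB

379 TiB = 379 × 2^40 bytes = 416,714,906,927,104 bytes
1 PB = 10^15 bytes = 1,000,000,000,000,000 bytes
416,714,906,927,104 / 1,000,000,000,000,000 = 0.42 PB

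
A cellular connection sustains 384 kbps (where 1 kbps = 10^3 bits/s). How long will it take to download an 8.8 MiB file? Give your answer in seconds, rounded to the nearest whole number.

192 seconds

8.8 MiB = 9,227,468.8 bytes = 73,819,750.4 bits
384 kbps = 384,000 bits/s
time = 73,819,750.4 / 384,000 = 192 s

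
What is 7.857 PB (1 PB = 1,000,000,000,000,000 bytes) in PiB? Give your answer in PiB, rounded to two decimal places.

6.98 PiB

7.857 PB = 7.857 × 10^15 bytes = 7,857,000,000,000,000 bytes
1 PiB = 2^50 bytes = 1,125,899,906,842,624 bytes
7,857,000,000,000,000 / 1,125,899,906,842,624 = 6.98 PiB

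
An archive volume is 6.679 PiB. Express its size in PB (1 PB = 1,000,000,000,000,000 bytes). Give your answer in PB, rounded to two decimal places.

6.679 PiB = 6.679 × 2^50 bytes = 7,519,885,477,801,885.696 bytes
1 PB = 1,000,000,000,000,000 bytes
7,519,885,477,801,885.696 / 1,000,000,000,000,000 = 7.52 PB

7.52 PB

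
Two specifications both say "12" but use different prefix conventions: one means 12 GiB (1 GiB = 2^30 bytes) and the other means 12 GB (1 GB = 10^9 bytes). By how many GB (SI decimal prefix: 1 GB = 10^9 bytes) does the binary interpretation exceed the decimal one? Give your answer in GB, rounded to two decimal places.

12 GiB = 12 × 1,073,741,824 = 12,884,901,888 bytes
12 GB = 12 × 1,000,000,000 = 12,000,000,000 bytes
difference = 884,901,888 bytes
884,901,888 / 1,000,000,000 = 0.88 GB

0.88 GB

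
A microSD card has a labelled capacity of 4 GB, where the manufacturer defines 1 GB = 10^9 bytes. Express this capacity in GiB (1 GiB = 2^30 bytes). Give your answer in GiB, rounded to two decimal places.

4 GB = 4 × 10^9 bytes = 4,000,000,000 bytes
1 GiB = 1,073,741,824 bytes
4,000,000,000 / 1,073,741,824 = 3.73 GiB

3.73 GiB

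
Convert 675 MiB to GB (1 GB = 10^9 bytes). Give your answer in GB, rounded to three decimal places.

675 MiB = 675 × 2^20 bytes = 707,788,800 bytes
1 GB = 1,000,000,000 bytes
707,788,800 / 1,000,000,000 = 0.708 GB

0.708 GB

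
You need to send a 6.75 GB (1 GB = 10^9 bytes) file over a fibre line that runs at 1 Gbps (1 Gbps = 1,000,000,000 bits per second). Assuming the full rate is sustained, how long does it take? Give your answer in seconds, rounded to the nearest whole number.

54 seconds

6.75 GB = 6,750,000,000 bytes = 54,000,000,000 bits
1 Gbps = 1,000,000,000 bits/s
time = 54,000,000,000 / 1,000,000,000 = 54 s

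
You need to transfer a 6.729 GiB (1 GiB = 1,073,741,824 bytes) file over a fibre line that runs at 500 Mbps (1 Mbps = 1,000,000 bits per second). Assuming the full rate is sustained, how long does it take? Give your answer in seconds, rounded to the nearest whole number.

116 seconds

6.729 GiB = 7,225,208,733.696 bytes = 57,801,669,869.568 bits
500 Mbps = 500,000,000 bits/s
time = 57,801,669,869.568 / 500,000,000 = 116 s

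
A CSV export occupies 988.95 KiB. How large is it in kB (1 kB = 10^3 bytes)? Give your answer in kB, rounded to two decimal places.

988.95 KiB × 1,024 bytes/KiB = 1,012,684.8 bytes
1 kB = 10^3 bytes = 1,000 bytes
1,012,684.8 / 1,000 = 1,012.68 kB

1,012.68 kB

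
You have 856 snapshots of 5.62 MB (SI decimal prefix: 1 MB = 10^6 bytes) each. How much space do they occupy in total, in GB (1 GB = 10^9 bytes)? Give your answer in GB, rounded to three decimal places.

Total = 856 × 5.62 MB = 4810.72 MB
= 4810.72 × 1,000,000 bytes = 4,810,720,000 bytes
1 GB = 1,000,000,000 bytes
4,810,720,000 / 1,000,000,000 = 4.811 GB

4.811 GB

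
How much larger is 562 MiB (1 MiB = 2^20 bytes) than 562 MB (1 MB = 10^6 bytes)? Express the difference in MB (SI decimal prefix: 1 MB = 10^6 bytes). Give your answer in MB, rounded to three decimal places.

562 MiB = 562 × 1,048,576 = 589,299,712 bytes
562 MB = 562 × 1,000,000 = 562,000,000 bytes
difference = 27,299,712 bytes
27,299,712 / 1,000,000 = 27.300 MB

27.300 MB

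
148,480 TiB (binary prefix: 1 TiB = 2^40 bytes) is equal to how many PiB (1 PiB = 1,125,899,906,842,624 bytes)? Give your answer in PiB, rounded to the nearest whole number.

145 PiB

148,480 TiB = 148,480 × 2^40 bytes = 163,255,486,492,180,480 bytes
1 PiB = 2^50 bytes = 1,125,899,906,842,624 bytes
163,255,486,492,180,480 / 1,125,899,906,842,624 = 145 PiB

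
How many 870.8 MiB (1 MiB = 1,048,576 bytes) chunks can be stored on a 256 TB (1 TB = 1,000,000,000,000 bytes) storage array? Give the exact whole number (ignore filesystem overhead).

280,363

Capacity: 256 TB = 256,000,000,000,000 bytes
Per item: 870.8 MiB = 913,099,980.8 bytes
⌊256,000,000,000,000 / 913,099,980.8⌋ = 280,363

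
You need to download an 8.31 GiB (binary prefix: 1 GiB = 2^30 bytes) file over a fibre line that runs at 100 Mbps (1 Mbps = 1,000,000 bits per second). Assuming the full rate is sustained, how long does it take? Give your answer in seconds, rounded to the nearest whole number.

8.31 GiB = 8,922,794,557.44 bytes = 71,382,356,459.52 bits
100 Mbps = 100,000,000 bits/s
time = 71,382,356,459.52 / 100,000,000 = 714 s

714 seconds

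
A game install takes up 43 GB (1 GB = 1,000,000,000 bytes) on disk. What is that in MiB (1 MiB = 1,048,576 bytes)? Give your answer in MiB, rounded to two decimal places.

43 GB × 1,000,000,000 bytes/GB = 43,000,000,000 bytes
1 MiB = 2^20 bytes = 1,048,576 bytes
43,000,000,000 / 1,048,576 = 41,008.00 MiB

41,008.00 MiB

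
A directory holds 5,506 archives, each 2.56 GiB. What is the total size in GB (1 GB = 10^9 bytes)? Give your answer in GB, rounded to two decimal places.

Total = 5,506 × 2.56 GiB = 14095.36 GiB
= 14095.36 × 1,073,741,824 bytes = 15,134,777,556,336.64 bytes
1 GB = 1,000,000,000 bytes
15,134,777,556,336.64 / 1,000,000,000 = 15,134.78 GB

15,134.78 GB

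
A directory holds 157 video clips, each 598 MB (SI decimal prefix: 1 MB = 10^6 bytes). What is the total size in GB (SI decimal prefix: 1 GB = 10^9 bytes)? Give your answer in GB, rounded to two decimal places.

Total = 157 × 598 MB = 93,886 MB
= 93,886 × 1,000,000 bytes = 93,886,000,000 bytes
1 GB = 1,000,000,000 bytes
93,886,000,000 / 1,000,000,000 = 93.89 GB

93.89 GB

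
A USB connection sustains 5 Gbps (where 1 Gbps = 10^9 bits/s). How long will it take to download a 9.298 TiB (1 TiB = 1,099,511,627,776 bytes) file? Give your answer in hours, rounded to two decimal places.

4.54 hours

9.298 TiB = 10,223,259,115,061.248 bytes = 81,786,072,920,489.984 bits
5 Gbps = 5,000,000,000 bits/s
time = 81,786,072,920,489.984 / 5,000,000,000 = 16,357.2146 s
16,357.2146 s / 3600 = 4.54 hours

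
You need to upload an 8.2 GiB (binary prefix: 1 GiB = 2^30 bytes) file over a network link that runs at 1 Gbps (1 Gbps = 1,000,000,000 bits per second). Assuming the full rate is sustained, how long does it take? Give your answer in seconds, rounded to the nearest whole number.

70 seconds

8.2 GiB = 8,804,682,956.8 bytes = 70,437,463,654.4 bits
1 Gbps = 1,000,000,000 bits/s
time = 70,437,463,654.4 / 1,000,000,000 = 70 s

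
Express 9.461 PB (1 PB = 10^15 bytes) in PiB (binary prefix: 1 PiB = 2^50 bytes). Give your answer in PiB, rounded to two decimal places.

9.461 PB = 9.461 × 10^15 bytes = 9,461,000,000,000,000 bytes
1 PiB = 1,125,899,906,842,624 bytes
9,461,000,000,000,000 / 1,125,899,906,842,624 = 8.40 PiB

8.40 PiB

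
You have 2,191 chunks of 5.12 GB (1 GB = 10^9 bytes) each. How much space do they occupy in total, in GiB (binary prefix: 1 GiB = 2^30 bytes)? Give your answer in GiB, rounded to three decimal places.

Total = 2,191 × 5.12 GB = 11217.92 GB
= 11217.92 × 1,000,000,000 bytes = 11,217,920,000,000 bytes
1 GiB = 1,073,741,824 bytes
11,217,920,000,000 / 1,073,741,824 = 10,447.502 GiB

10,447.502 GiB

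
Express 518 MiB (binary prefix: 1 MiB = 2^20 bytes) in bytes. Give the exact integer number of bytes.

518 × 1,048,576 = 543,162,368 bytes

543,162,368 bytes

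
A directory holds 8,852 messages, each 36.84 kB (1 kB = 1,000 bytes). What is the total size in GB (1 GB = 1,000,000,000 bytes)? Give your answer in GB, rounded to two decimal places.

0.33 GB

Total = 8,852 × 36.84 kB = 326107.68 kB
= 326107.68 × 1,000 bytes = 326,107,680 bytes
1 GB = 1,000,000,000 bytes
326,107,680 / 1,000,000,000 = 0.33 GB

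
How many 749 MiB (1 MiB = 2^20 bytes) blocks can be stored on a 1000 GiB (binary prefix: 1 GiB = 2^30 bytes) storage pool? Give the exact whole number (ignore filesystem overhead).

Capacity: 1000 GiB = 1,073,741,824,000 bytes
Per item: 749 MiB = 785,383,424 bytes
⌊1,073,741,824,000 / 785,383,424⌋ = 1,367

1,367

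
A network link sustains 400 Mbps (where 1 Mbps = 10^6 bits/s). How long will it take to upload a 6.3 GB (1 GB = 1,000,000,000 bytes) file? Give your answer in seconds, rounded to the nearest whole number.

6.3 GB = 6,300,000,000 bytes = 50,400,000,000 bits
400 Mbps = 400,000,000 bits/s
time = 50,400,000,000 / 400,000,000 = 126 s

126 seconds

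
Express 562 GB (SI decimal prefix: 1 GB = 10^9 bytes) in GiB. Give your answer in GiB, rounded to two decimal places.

562 GB = 562 × 10^9 bytes = 562,000,000,000 bytes
1 GiB = 2^30 bytes = 1,073,741,824 bytes
562,000,000,000 / 1,073,741,824 = 523.40 GiB

523.40 GiB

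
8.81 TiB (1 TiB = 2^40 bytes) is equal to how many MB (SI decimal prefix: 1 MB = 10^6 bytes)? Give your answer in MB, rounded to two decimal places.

8.81 TiB = 8.81 × 2^40 bytes = 9,686,697,440,706.56 bytes
1 MB = 10^6 bytes = 1,000,000 bytes
9,686,697,440,706.56 / 1,000,000 = 9,686,697.44 MB

9,686,697.44 MB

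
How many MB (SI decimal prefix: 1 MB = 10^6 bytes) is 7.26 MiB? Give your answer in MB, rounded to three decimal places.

7.26 MiB × 1,048,576 bytes/MiB = 7,612,661.76 bytes
1 MB = 10^6 bytes = 1,000,000 bytes
7,612,661.76 / 1,000,000 = 7.613 MB

7.613 MB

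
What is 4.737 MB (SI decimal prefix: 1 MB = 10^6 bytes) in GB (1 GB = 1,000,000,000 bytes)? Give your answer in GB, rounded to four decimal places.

4.737 MB = 4.737 × 10^6 bytes = 4,737,000 bytes
1 GB = 1,000,000,000 bytes
4,737,000 / 1,000,000,000 = 0.0047 GB

0.0047 GB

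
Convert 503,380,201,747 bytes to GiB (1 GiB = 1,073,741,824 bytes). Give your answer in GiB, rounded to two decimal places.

503,380,201,747 bytes given.
1 GiB = 1,073,741,824 bytes
503,380,201,747 / 1,073,741,824 = 468.81 GiB

468.81 GiB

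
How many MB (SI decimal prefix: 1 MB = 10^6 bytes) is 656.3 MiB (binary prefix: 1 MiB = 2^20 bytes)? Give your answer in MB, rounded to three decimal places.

656.3 MiB = 656.3 × 2^20 bytes = 688,180,428.8 bytes
1 MB = 10^6 bytes = 1,000,000 bytes
688,180,428.8 / 1,000,000 = 688.180 MB

688.180 MB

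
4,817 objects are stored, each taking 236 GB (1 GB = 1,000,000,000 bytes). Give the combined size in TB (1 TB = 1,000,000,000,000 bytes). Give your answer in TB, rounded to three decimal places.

1,136.812 TB

Total = 4,817 × 236 GB = 1,136,812 GB
= 1,136,812 × 1,000,000,000 bytes = 1,136,812,000,000,000 bytes
1 TB = 1,000,000,000,000 bytes
1,136,812,000,000,000 / 1,000,000,000,000 = 1,136.812 TB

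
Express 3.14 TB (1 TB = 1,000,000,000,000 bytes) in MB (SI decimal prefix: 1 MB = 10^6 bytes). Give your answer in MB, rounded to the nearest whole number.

3.14 TB × 1,000,000,000,000 bytes/TB = 3,140,000,000,000 bytes
1 MB = 10^6 bytes = 1,000,000 bytes
3,140,000,000,000 / 1,000,000 = 3,140,000 MB

3,140,000 MB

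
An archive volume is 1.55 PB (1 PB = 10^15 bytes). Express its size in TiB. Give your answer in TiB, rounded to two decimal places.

1,409.72 TiB

1.55 PB = 1.55 × 10^15 bytes = 1,550,000,000,000,000 bytes
1 TiB = 1,099,511,627,776 bytes
1,550,000,000,000,000 / 1,099,511,627,776 = 1,409.72 TiB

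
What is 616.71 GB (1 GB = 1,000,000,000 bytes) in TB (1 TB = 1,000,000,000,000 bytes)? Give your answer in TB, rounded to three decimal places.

616.71 GB = 616.71 × 10^9 bytes = 616,710,000,000 bytes
1 TB = 10^12 bytes = 1,000,000,000,000 bytes
616,710,000,000 / 1,000,000,000,000 = 0.617 TB

0.617 TB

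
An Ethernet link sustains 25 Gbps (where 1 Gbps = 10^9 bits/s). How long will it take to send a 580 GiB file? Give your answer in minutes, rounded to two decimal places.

580 GiB = 622,770,257,920 bytes = 4,982,162,063,360 bits
25 Gbps = 25,000,000,000 bits/s
time = 4,982,162,063,360 / 25,000,000,000 = 199.286 s
199.286 s / 60 = 3.32 minutes

3.32 minutes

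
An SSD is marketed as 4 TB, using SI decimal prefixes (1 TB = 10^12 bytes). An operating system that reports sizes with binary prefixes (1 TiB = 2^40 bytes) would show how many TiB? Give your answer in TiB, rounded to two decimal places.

3.64 TiB

4 TB = 4 × 10^12 bytes = 4,000,000,000,000 bytes
1 TiB = 1,099,511,627,776 bytes
4,000,000,000,000 / 1,099,511,627,776 = 3.64 TiB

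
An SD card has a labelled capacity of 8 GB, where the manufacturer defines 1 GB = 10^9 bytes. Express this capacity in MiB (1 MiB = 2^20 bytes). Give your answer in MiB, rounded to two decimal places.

8 GB = 8 × 10^9 bytes = 8,000,000,000 bytes
1 MiB = 2^20 bytes = 1,048,576 bytes
8,000,000,000 / 1,048,576 = 7,629.39 MiB

7,629.39 MiB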